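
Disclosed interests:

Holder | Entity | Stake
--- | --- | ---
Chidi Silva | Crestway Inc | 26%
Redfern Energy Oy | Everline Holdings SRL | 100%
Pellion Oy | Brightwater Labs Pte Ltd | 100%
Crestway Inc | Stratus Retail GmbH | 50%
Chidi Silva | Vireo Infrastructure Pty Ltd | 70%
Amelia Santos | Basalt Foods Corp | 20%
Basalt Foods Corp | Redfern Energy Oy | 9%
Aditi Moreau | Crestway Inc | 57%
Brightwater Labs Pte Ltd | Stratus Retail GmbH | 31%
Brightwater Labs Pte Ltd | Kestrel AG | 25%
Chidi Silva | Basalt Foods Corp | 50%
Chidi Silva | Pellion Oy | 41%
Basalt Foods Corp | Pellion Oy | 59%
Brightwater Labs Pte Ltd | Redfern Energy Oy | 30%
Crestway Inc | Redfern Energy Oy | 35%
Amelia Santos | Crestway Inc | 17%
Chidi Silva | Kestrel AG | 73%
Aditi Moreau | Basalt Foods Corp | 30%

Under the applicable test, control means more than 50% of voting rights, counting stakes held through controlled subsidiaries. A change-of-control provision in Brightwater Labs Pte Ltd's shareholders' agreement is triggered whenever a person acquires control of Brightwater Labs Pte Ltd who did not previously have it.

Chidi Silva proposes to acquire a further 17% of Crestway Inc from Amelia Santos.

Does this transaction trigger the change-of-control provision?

No

The purchase adds only to Chidi's holdings (Amelia's stake shrinks), so Chidi is the only person who could newly come to control Brightwater.
Chidi holds 70% of Vireo, so Chidi controls Vireo.
Chidi holds 73% of Kestrel, so Chidi controls Kestrel.
Neither Chidi nor any entity Chidi controls holds any voting interest in Brightwater.
So before the transaction, Chidi does not control Brightwater.
After the purchase, Chidi's direct stake in Crestway rises to 26% + 17% = 43%, and Amelia's stake falls to 0%.
Chidi's side now holds 43% of Crestway, not > 50%, so Chidi still does not control Crestway.
After the transaction, neither Chidi nor any entity Chidi controls holds a voting interest in Brightwater, so Chidi still does not control it.
No new person acquires control, so the clause is not triggered.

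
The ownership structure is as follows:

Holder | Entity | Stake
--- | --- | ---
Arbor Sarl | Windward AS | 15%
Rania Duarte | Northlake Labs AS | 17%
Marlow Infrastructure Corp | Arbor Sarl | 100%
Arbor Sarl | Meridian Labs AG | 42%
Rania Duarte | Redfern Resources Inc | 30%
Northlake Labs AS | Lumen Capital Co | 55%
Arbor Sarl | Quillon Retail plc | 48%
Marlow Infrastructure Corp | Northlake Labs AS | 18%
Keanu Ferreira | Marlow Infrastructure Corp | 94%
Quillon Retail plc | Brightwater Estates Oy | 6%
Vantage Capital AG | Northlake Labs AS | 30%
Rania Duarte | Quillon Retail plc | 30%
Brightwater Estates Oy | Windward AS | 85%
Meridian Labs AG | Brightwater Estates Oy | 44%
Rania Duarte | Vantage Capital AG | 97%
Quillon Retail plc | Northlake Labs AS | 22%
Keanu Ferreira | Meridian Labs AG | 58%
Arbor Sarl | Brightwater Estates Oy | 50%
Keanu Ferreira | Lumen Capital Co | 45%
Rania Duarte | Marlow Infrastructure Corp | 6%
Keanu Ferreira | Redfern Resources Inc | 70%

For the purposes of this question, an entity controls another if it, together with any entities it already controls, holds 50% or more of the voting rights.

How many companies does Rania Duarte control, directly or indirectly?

Rania holds 97% of Vantage, so Rania controls Vantage.
No other company's threshold is met.
Rania controls 1 company.

1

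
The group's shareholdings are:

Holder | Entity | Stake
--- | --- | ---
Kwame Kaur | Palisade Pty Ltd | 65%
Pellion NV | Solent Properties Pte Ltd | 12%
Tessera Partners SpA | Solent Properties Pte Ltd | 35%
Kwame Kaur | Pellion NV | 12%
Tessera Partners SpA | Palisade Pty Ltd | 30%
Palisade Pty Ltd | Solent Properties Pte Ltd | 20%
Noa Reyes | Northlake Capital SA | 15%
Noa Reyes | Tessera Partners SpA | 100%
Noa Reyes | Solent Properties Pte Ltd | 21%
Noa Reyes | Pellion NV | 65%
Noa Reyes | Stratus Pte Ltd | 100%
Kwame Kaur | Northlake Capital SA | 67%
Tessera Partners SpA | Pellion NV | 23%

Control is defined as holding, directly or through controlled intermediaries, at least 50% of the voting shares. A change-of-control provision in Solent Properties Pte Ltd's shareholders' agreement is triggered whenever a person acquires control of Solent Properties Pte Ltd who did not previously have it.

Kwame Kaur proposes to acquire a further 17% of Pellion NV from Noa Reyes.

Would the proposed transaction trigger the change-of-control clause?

The purchase adds only to Kwame's holdings (Noa's stake shrinks), so Kwame is the only person who could newly come to control Solent.
Kwame holds 65% of Palisade, so Kwame controls Palisade.
Kwame holds 67% of Northlake, so Kwame controls Northlake.
In Solent, Kwame's side holds only 20%, not ≥ 50%.
So before the transaction, Kwame does not control Solent.
After the purchase, Kwame's direct stake in Pellion rises to 12% + 17% = 29%, and Noa's stake falls to 48%.
Kwame's side now holds 29% of Pellion, not ≥ 50%, so Kwame still does not control Pellion.
After the transaction, Kwame's side holds 20% of Solent, not ≥ 50%, so Kwame still does not control Solent.
No new person acquires control, so the clause is not triggered.

No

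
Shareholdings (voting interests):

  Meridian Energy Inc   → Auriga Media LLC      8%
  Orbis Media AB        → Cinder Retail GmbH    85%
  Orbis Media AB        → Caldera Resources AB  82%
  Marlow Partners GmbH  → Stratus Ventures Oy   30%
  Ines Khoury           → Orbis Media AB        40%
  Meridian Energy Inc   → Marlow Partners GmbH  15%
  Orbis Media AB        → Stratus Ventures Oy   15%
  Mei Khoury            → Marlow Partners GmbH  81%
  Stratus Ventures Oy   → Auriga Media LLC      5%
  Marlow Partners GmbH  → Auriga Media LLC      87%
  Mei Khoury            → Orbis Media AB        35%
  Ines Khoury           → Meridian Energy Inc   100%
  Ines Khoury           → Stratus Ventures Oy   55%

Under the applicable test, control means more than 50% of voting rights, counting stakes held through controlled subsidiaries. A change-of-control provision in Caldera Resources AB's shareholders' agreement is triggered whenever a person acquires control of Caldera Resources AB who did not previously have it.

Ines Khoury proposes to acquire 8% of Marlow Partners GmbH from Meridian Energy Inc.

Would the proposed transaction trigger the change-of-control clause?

No

The purchase adds only to Ines's holdings (Meridian's stake shrinks), so Ines is the only person who could newly come to control Caldera.
Ines holds 100% of Meridian, so Ines controls Meridian.
Ines holds 55% of Stratus, so Ines controls Stratus.
Neither Ines nor any entity Ines controls holds any voting interest in Caldera.
So before the transaction, Ines does not control Caldera.
After the purchase, Ines holds 8% of Marlow directly, and Meridian's stake falls to 7%.
Ines's side now holds 7% + 8% = 15% of Marlow, not > 50%, so Ines still does not control Marlow.
After the transaction, neither Ines nor any entity Ines controls holds a voting interest in Caldera, so Ines still does not control it.
No new person acquires control, so the clause is not triggered.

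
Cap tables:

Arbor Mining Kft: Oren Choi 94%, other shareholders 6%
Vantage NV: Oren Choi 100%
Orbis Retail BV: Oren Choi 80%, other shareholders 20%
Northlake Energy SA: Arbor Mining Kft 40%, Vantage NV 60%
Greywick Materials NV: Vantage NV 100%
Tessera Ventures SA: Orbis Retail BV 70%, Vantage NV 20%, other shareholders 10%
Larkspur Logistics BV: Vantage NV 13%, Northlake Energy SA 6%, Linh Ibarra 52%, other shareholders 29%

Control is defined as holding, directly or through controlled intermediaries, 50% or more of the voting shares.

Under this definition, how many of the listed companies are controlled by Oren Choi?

6

Oren holds 94% of Arbor, so Oren controls Arbor.
Oren holds 100% of Vantage, so Oren controls Vantage.
Oren holds 80% of Orbis, so Oren controls Orbis.
Arbor and Vantage together hold 40% + 60% = 100% of Northlake, so Oren controls Northlake.
Vantage holds 100% of Greywick, so Oren controls Greywick.
Orbis and Vantage together hold 70% + 20% = 90% of Tessera, so Oren controls Tessera.
No other company's threshold is met.
Oren controls 6 companies.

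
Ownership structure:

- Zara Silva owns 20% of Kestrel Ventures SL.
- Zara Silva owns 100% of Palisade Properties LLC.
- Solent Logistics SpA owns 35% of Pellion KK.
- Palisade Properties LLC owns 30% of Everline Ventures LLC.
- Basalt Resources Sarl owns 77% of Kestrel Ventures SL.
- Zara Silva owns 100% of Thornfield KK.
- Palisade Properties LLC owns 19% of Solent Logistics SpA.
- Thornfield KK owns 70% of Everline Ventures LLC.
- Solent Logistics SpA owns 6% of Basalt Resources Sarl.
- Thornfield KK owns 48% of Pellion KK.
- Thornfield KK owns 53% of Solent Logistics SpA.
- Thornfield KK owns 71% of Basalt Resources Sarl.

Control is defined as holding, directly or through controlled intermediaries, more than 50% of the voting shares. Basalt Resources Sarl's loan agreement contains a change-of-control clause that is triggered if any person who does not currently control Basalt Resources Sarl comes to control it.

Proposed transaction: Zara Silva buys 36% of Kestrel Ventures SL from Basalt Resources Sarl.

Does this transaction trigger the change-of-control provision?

No

The purchase adds only to Zara's holdings (Basalt's stake shrinks), so Zara is the only person who could newly come to control Basalt.
Zara holds 100% of Thornfield, so Zara controls Thornfield.
Zara holds 100% of Palisade, so Zara controls Palisade.
Palisade and Thornfield together hold 19% + 53% = 72% of Solent, so Zara controls Solent.
Thornfield and Solent together hold 71% + 6% = 77% of Basalt, so Zara controls Basalt.
So Zara already controls Basalt before the transaction.
After the purchase, Zara's direct stake in Kestrel rises to 20% + 36% = 56%, and Basalt's stake falls to 41%.
Zara controlled Basalt already, so this is not a new person acquiring control; every other person's position is unchanged or reduced.
No new person acquires control, so the clause is not triggered.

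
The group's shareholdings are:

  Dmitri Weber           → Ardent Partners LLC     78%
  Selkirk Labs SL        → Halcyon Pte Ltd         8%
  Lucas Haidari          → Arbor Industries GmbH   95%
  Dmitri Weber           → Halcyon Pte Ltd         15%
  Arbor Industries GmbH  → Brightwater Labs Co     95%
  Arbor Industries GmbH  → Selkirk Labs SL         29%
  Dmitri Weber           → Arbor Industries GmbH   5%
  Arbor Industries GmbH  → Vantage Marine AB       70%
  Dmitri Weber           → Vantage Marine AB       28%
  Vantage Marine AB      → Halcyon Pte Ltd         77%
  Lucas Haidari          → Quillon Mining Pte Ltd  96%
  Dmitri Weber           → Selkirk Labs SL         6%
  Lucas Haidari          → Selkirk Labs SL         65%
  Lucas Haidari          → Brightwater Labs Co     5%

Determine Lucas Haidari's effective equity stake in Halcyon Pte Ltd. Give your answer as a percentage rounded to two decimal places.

58.61%

Lucas reaches Halcyon along 3 paths.
Via Arbor → Selkirk: 95% × 29% × 8% = 2.204%.
Via Selkirk: 65% × 8% = 5.2%.
Via Arbor → Vantage: 95% × 70% × 77% = 51.205%.
Total: 2.204% + 5.2% + 51.205% = 58.609%.
Rounded: 58.61%.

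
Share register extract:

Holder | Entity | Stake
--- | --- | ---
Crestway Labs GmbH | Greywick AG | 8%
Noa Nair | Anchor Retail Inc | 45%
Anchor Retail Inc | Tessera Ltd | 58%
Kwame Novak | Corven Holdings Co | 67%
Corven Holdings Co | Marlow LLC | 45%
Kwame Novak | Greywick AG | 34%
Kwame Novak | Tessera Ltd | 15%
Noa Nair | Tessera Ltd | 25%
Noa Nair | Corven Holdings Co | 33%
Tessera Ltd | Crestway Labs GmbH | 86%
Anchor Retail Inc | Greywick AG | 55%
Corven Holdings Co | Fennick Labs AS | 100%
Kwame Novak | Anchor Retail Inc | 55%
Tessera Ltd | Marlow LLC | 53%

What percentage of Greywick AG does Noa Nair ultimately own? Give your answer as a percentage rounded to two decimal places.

28.27%

Noa reaches Greywick along 3 paths.
Via Anchor → Tessera → Crestway: 45% × 58% × 86% × 8% = 1.79568%.
Via Tessera → Crestway: 25% × 86% × 8% = 1.72%.
Via Anchor: 45% × 55% = 24.75%.
Total: 1.79568% + 1.72% + 24.75% = 28.26568%.
Rounded: 28.27%.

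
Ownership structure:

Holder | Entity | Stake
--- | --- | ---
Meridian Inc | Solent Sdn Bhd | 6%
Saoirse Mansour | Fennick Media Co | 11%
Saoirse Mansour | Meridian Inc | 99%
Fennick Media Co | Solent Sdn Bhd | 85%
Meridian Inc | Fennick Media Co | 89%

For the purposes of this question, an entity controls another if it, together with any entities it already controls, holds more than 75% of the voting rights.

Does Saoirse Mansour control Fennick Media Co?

Saoirse holds 99% of Meridian, so Saoirse controls Meridian.
Saoirse and Meridian together hold 11% + 89% = 100% of Fennick, so Saoirse controls Fennick.

Yes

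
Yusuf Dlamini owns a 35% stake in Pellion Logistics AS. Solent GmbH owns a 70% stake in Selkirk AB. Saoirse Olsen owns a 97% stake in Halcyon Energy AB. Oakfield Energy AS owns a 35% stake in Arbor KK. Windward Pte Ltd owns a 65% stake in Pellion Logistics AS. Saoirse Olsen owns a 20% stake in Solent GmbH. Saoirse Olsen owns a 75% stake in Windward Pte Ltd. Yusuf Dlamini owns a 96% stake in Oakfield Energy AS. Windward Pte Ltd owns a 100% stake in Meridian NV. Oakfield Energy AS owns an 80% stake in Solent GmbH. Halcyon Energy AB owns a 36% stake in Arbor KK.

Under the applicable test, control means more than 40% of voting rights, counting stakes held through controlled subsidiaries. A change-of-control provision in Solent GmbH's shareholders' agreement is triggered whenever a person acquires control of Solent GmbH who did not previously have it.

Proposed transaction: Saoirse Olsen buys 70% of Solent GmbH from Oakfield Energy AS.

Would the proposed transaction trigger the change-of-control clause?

The purchase adds only to Saoirse's holdings (Oakfield's stake shrinks), so Saoirse is the only person who could newly come to control Solent.
Saoirse holds 97% of Halcyon, so Saoirse controls Halcyon.
Saoirse holds 75% of Windward, so Saoirse controls Windward.
Windward holds 100% of Meridian, so Saoirse controls Meridian.
Windward holds 65% of Pellion, so Saoirse controls Pellion.
In Solent, Saoirse's side holds only 20%, not > 40%.
So before the transaction, Saoirse does not control Solent.
After the purchase, Saoirse's direct stake in Solent rises to 20% + 70% = 90%, and Oakfield's stake falls to 10%.
Saoirse holds 90% of Solent, so Saoirse controls Solent.
Saoirse did not control Solent before and does after, so the clause is triggered.

Yes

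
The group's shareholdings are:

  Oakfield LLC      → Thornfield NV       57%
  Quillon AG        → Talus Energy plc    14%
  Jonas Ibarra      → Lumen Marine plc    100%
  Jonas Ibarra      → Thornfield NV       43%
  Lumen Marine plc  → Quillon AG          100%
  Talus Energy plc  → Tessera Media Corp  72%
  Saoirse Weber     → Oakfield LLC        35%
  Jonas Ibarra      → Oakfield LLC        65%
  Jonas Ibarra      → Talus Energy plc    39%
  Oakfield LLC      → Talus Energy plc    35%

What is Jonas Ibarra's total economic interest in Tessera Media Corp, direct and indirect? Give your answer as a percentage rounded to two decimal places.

Jonas reaches Tessera along 3 paths.
Via Oakfield → Talus: 65% × 35% × 72% = 16.38%.
Via Lumen → Quillon → Talus: 100% × 100% × 14% × 72% = 10.08%.
Via Talus: 39% × 72% = 28.08%.
Total: 16.38% + 10.08% + 28.08% = 54.54%.

54.54%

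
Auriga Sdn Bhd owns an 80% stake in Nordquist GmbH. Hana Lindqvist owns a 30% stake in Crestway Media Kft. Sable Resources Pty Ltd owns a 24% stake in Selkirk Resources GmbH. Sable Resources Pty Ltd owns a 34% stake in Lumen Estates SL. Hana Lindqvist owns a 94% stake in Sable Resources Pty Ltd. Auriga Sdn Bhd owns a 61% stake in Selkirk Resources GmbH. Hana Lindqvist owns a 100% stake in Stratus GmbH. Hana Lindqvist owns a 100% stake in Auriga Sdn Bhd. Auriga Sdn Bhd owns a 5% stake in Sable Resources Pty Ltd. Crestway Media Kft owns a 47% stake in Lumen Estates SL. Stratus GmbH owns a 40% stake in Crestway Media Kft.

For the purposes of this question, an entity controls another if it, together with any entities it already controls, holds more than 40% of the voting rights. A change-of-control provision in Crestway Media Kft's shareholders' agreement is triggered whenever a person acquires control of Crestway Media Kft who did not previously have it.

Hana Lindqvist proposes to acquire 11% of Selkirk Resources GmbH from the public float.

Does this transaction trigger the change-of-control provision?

The purchase changes only Hana's holdings, so Hana is the only person who could newly come to control Crestway.
Hana holds 100% of Stratus, so Hana controls Stratus.
Hana and Stratus together hold 30% + 40% = 70% of Crestway, so Hana controls Crestway.
So Hana already controls Crestway before the transaction.
After the purchase, Hana holds 11% of Selkirk directly.
Hana controlled Crestway already, so this is not a new person acquiring control; every other person's position is unchanged or reduced.
No new person acquires control, so the clause is not triggered.

No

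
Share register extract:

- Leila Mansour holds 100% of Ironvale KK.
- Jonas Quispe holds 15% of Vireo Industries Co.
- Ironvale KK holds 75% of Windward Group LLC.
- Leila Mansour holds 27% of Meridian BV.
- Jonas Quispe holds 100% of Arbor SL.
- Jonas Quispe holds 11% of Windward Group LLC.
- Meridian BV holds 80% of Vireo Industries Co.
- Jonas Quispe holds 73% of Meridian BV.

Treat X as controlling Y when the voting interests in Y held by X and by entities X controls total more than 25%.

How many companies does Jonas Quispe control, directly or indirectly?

Jonas holds 73% of Meridian, so Jonas controls Meridian.
Jonas holds 100% of Arbor, so Jonas controls Arbor.
Meridian and Jonas together hold 80% + 15% = 95% of Vireo, so Jonas controls Vireo.
No other company's threshold is met.
Jonas controls 3 companies.

3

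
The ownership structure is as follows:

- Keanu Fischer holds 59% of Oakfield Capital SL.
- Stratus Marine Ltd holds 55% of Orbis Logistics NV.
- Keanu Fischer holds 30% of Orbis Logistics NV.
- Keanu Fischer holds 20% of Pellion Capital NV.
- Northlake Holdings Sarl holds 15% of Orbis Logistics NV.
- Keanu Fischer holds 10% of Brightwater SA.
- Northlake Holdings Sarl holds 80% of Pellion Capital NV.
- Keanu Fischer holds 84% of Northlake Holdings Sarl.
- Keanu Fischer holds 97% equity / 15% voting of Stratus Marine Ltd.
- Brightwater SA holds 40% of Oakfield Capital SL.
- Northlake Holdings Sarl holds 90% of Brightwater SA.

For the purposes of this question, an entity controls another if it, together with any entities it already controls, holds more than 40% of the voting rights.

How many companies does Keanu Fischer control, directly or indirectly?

5

Keanu holds 84% of Northlake, so Keanu controls Northlake.
Northlake and Keanu together hold 90% + 10% = 100% of Brightwater, so Keanu controls Brightwater.
Northlake and Keanu together hold 80% + 20% = 100% of Pellion, so Keanu controls Pellion.
Northlake and Keanu together hold 15% + 30% = 45% of Orbis, so Keanu controls Orbis.
Brightwater and Keanu together hold 40% + 59% = 99% of Oakfield, so Keanu controls Oakfield.
No other company's threshold is met.
Keanu controls 5 companies.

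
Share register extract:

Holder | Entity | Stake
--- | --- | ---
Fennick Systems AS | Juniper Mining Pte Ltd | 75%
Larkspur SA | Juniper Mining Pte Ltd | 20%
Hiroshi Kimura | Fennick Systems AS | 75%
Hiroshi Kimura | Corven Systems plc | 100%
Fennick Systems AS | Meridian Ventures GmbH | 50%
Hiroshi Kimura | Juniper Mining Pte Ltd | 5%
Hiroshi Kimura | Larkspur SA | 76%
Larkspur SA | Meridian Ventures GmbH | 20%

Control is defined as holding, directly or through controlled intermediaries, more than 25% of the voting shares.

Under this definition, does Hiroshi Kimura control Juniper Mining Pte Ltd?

Yes

Hiroshi holds 76% of Larkspur, so Hiroshi controls Larkspur.
Hiroshi holds 75% of Fennick, so Hiroshi controls Fennick.
Hiroshi and Fennick and Larkspur together hold 5% + 75% + 20% = 100% of Juniper, so Hiroshi controls Juniper.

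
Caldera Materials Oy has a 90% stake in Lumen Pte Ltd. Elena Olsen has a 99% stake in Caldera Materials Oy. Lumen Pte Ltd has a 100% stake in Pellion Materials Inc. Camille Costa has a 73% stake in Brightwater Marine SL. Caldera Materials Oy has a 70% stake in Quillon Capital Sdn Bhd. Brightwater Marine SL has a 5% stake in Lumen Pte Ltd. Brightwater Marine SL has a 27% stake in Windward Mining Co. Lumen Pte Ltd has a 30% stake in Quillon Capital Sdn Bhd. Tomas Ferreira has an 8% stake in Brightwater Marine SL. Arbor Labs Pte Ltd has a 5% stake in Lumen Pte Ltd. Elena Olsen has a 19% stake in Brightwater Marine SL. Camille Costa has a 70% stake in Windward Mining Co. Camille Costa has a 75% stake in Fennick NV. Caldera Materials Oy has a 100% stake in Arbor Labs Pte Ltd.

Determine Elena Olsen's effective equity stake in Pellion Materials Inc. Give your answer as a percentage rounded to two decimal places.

Elena reaches Pellion along 3 paths.
Via Brightwater → Lumen: 19% × 5% × 100% = 0.95%.
Via Caldera → Arbor → Lumen: 99% × 100% × 5% × 100% = 4.95%.
Via Caldera → Lumen: 99% × 90% × 100% = 89.1%.
Total: 0.95% + 4.95% + 89.1% = 95%.
Rounded: 95.00%.

95.00%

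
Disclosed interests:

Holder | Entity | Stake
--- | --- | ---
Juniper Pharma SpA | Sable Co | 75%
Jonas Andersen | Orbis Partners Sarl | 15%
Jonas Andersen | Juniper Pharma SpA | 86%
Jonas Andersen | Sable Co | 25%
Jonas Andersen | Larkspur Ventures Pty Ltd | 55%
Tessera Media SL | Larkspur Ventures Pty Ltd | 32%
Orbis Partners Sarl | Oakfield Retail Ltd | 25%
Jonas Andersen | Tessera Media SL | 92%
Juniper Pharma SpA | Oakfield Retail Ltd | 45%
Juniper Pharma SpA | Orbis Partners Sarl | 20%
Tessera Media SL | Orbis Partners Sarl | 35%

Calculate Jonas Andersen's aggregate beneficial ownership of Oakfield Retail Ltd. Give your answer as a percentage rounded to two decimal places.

54.80%

Jonas reaches Oakfield along 4 paths.
Via Juniper: 86% × 45% = 38.7%.
Via Juniper → Orbis: 86% × 20% × 25% = 4.3%.
Via Tessera → Orbis: 92% × 35% × 25% = 8.05%.
Via Orbis: 15% × 25% = 3.75%.
Total: 38.7% + 4.3% + 8.05% + 3.75% = 54.8%.
Rounded: 54.80%.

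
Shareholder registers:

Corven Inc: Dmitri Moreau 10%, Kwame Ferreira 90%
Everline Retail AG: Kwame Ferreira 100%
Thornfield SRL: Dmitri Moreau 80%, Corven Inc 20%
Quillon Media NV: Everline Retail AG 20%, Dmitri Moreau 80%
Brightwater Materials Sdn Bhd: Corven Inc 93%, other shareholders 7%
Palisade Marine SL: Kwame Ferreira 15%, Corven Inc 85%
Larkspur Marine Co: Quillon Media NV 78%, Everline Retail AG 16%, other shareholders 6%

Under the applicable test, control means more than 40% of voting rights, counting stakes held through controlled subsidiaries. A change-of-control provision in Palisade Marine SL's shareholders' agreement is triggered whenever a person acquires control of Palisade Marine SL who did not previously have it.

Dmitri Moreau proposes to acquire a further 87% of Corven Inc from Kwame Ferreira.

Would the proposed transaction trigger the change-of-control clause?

The purchase adds only to Dmitri's holdings (Kwame's stake shrinks), so Dmitri is the only person who could newly come to control Palisade.
Dmitri holds 80% of Thornfield, so Dmitri controls Thornfield.
Dmitri holds 80% of Quillon, so Dmitri controls Quillon.
Quillon holds 78% of Larkspur, so Dmitri controls Larkspur.
Neither Dmitri nor any entity Dmitri controls holds any voting interest in Palisade.
So before the transaction, Dmitri does not control Palisade.
After the purchase, Dmitri's direct stake in Corven rises to 10% + 87% = 97%, and Kwame's stake falls to 3%.
Dmitri holds 97% of Corven, so Dmitri controls Corven.
Corven holds 85% of Palisade, so Dmitri controls Palisade.
Dmitri did not control Palisade before and does after, so the clause is triggered.

Yes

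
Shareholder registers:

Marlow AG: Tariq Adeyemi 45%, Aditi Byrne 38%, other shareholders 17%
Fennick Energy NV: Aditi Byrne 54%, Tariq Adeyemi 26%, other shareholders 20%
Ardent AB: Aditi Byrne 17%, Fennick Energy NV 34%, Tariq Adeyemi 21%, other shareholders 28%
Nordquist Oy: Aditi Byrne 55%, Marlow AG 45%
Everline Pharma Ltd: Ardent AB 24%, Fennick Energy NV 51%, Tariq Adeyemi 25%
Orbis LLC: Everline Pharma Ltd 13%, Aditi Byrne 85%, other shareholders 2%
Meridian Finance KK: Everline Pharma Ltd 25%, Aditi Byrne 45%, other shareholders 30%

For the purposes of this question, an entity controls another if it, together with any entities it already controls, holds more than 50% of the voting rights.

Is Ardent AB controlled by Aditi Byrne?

Yes

Aditi holds 54% of Fennick, so Aditi controls Fennick.
Aditi and Fennick together hold 17% + 34% = 51% of Ardent, so Aditi controls Ardent.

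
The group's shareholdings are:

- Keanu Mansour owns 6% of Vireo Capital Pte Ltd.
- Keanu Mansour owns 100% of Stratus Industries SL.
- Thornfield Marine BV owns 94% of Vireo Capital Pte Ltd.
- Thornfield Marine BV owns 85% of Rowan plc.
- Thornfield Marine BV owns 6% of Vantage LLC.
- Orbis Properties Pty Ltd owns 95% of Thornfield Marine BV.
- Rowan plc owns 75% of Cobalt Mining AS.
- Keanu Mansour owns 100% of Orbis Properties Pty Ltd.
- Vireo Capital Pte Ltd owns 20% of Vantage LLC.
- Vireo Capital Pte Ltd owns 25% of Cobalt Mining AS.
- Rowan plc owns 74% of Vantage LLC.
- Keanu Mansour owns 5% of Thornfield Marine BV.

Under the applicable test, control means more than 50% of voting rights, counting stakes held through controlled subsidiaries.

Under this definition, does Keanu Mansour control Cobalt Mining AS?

Yes

Keanu holds 100% of Orbis, so Keanu controls Orbis.
Keanu and Orbis together hold 5% + 95% = 100% of Thornfield, so Keanu controls Thornfield.
Thornfield and Keanu together hold 94% + 6% = 100% of Vireo, so Keanu controls Vireo.
Thornfield holds 85% of Rowan, so Keanu controls Rowan.
Rowan and Vireo together hold 75% + 25% = 100% of Cobalt, so Keanu controls Cobalt.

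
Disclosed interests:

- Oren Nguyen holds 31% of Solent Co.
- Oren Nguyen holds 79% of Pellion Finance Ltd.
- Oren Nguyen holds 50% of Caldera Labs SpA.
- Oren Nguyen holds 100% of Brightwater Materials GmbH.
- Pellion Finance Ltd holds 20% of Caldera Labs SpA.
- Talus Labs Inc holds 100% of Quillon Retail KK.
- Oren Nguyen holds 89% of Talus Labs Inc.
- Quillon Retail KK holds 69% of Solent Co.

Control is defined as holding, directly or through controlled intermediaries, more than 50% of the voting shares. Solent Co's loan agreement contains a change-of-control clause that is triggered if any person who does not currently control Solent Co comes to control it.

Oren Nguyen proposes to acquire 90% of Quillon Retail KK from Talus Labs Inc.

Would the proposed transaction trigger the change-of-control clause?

No

The purchase adds only to Oren's holdings (Talus's stake shrinks), so Oren is the only person who could newly come to control Solent.
Oren holds 89% of Talus, so Oren controls Talus.
Talus holds 100% of Quillon, so Oren controls Quillon.
Quillon and Oren together hold 69% + 31% = 100% of Solent, so Oren controls Solent.
So Oren already controls Solent before the transaction.
After the purchase, Oren holds 90% of Quillon directly, and Talus's stake falls to 10%.
Oren controlled Solent already, so this is not a new person acquiring control; every other person's position is unchanged or reduced.
No new person acquires control, so the clause is not triggered.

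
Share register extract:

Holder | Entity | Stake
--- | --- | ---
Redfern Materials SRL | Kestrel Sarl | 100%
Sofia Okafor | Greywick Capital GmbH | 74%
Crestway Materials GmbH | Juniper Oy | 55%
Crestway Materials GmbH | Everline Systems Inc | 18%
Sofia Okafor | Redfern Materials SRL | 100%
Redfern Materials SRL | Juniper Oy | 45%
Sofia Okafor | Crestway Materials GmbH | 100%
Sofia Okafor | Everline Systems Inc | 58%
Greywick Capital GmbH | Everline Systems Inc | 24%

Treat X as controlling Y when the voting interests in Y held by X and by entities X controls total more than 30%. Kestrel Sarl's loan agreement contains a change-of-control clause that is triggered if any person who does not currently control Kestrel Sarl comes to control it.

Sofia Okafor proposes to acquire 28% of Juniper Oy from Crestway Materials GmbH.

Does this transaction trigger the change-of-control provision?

The purchase adds only to Sofia's holdings (Crestway's stake shrinks), so Sofia is the only person who could newly come to control Kestrel.
Sofia holds 100% of Redfern, so Sofia controls Redfern.
Redfern holds 100% of Kestrel, so Sofia controls Kestrel.
So Sofia already controls Kestrel before the transaction.
After the purchase, Sofia holds 28% of Juniper directly, and Crestway's stake falls to 27%.
Sofia controlled Kestrel already, so this is not a new person acquiring control; every other person's position is unchanged or reduced.
No new person acquires control, so the clause is not triggered.

No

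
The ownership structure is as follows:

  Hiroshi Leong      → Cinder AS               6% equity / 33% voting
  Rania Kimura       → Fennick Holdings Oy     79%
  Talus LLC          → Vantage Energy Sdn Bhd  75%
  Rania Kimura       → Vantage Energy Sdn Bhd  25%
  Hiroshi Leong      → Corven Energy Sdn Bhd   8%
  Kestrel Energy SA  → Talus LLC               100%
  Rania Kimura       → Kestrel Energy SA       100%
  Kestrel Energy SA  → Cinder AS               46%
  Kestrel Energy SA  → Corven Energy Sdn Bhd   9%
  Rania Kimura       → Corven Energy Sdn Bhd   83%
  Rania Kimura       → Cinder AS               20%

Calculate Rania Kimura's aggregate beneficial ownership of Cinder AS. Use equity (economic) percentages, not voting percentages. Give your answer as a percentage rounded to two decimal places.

Rania reaches Cinder along 2 paths.
Via Kestrel: 100% × 46% = 46%.
Direct stake: 20% = 20%.
Total: 46% + 20% = 66%.
Rounded: 66.00%.

66.00%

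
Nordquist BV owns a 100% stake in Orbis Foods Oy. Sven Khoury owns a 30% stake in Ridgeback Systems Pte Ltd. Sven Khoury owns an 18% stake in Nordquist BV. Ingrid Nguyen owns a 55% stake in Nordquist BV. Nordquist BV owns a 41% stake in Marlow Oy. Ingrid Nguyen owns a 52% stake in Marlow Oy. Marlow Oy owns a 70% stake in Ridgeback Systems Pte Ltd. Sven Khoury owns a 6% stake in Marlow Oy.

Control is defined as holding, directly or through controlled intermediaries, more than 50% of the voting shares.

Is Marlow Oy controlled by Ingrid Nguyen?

Yes

Ingrid holds 55% of Nordquist, so Ingrid controls Nordquist.
Nordquist and Ingrid together hold 41% + 52% = 93% of Marlow, so Ingrid controls Marlow.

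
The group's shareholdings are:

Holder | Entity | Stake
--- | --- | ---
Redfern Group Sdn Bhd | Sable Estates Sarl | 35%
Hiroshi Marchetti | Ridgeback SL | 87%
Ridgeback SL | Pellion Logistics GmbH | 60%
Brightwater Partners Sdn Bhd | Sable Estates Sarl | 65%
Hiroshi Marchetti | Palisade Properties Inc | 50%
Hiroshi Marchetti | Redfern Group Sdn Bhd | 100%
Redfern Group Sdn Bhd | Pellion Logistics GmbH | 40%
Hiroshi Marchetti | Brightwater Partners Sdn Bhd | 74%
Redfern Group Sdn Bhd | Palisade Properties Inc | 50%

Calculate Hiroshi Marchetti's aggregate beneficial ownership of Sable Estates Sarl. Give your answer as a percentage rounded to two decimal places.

Hiroshi reaches Sable along 2 paths.
Via Redfern: 100% × 35% = 35%.
Via Brightwater: 74% × 65% = 48.1%.
Total: 35% + 48.1% = 83.1%.
Rounded: 83.10%.

83.10%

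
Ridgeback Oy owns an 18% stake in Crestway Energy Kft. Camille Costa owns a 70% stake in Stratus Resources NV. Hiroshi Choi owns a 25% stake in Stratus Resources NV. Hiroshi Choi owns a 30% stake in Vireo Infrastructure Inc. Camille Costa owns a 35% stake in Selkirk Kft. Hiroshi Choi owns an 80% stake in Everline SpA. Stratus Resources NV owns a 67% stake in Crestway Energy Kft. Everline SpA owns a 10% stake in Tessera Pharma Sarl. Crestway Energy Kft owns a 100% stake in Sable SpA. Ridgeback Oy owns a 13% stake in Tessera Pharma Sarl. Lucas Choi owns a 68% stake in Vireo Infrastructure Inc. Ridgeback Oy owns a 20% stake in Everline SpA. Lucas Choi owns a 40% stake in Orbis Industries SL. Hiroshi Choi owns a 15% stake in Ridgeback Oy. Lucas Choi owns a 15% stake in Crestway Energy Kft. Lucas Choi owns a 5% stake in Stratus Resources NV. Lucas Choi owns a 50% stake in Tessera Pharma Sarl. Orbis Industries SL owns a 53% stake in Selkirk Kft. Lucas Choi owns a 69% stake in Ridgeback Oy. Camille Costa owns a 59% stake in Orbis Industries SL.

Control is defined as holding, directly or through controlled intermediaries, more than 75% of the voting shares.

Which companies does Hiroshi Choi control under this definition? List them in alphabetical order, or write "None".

Hiroshi holds 80% of Everline, so Hiroshi controls Everline.
No other company's threshold is met.

Everline SpA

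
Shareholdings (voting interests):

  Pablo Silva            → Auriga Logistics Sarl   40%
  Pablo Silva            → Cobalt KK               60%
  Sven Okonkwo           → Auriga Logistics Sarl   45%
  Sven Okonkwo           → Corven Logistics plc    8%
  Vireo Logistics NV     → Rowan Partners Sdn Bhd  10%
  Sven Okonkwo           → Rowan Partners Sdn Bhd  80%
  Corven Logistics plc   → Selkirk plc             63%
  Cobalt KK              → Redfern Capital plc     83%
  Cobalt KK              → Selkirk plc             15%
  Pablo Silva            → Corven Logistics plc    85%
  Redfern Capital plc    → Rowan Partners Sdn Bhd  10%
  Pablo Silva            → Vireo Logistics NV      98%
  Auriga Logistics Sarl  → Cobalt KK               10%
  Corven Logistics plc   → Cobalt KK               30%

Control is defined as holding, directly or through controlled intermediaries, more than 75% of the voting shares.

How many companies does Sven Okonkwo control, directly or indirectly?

Sven holds 80% of Rowan, so Sven controls Rowan.
No other company's threshold is met.
Sven controls 1 company.

1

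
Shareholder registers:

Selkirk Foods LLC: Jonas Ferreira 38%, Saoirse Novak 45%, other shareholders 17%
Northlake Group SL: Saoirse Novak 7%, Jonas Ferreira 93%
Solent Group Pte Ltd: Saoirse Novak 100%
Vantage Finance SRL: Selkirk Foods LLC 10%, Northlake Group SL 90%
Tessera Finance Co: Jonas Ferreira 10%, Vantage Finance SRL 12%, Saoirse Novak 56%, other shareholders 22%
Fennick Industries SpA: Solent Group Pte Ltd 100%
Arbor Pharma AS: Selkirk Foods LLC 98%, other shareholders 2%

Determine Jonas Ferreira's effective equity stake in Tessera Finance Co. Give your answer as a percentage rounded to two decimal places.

Jonas reaches Tessera along 3 paths.
Direct stake: 10% = 10%.
Via Selkirk → Vantage: 38% × 10% × 12% = 0.456%.
Via Northlake → Vantage: 93% × 90% × 12% = 10.044%.
Total: 10% + 0.456% + 10.044% = 20.5%.
Rounded: 20.50%.

20.50%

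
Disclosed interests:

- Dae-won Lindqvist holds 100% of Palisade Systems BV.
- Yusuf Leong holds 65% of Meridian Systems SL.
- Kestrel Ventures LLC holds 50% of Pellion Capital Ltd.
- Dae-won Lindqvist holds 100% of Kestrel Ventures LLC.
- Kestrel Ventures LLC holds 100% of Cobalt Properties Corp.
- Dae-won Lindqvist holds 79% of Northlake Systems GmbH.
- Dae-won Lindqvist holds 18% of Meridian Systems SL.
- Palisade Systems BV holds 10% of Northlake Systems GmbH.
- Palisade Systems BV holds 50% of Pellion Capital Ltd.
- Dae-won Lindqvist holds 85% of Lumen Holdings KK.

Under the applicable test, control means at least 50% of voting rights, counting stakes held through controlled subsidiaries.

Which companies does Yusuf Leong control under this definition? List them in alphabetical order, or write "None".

Yusuf holds 65% of Meridian, so Yusuf controls Meridian.
No other company's threshold is met.

Meridian Systems SL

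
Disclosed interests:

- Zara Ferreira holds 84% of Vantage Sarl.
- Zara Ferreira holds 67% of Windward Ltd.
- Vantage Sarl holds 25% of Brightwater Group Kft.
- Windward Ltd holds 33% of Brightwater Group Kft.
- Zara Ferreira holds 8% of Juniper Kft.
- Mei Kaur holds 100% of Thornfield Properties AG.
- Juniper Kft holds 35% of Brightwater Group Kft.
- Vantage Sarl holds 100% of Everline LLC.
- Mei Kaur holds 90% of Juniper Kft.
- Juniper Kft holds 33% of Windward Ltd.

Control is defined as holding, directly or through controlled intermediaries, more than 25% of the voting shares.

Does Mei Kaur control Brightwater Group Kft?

Mei holds 90% of Juniper, so Mei controls Juniper.
Juniper holds 33% of Windward, so Mei controls Windward.
Juniper and Windward together hold 35% + 33% = 68% of Brightwater, so Mei controls Brightwater.

Yes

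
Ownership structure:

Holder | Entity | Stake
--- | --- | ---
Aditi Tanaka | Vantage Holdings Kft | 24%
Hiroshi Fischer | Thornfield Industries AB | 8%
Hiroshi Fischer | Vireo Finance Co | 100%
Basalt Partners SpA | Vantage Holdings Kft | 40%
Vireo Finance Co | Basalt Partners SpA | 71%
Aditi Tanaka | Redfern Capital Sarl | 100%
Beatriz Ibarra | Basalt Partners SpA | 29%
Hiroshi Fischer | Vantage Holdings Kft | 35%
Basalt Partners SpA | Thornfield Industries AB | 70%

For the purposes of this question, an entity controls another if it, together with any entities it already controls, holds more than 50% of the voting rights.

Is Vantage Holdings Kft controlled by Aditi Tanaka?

Aditi holds 100% of Redfern, so Aditi controls Redfern.
In Vantage, Aditi's side holds only 24%, not > 50%.
So Aditi does not control Vantage.

No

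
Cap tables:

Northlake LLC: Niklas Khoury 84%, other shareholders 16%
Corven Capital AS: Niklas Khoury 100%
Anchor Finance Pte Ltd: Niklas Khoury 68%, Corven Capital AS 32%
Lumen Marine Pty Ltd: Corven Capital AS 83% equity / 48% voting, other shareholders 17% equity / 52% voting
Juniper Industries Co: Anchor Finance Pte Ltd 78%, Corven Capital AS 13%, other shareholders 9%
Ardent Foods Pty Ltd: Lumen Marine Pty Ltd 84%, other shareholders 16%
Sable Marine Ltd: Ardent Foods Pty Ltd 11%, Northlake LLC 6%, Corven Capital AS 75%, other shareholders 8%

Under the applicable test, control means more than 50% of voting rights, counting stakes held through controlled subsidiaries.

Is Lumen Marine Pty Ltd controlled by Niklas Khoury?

Niklas holds 84% of Northlake, so Niklas controls Northlake.
Niklas holds 100% of Corven, so Niklas controls Corven.
Niklas and Corven together hold 68% + 32% = 100% of Anchor, so Niklas controls Anchor.
Anchor and Corven together hold 78% + 13% = 91% of Juniper, so Niklas controls Juniper.
Northlake and Corven together hold 6% + 75% = 81% of Sable, so Niklas controls Sable.
In Lumen, Niklas's side holds only 48%, not > 50%.
So Niklas does not control Lumen.

No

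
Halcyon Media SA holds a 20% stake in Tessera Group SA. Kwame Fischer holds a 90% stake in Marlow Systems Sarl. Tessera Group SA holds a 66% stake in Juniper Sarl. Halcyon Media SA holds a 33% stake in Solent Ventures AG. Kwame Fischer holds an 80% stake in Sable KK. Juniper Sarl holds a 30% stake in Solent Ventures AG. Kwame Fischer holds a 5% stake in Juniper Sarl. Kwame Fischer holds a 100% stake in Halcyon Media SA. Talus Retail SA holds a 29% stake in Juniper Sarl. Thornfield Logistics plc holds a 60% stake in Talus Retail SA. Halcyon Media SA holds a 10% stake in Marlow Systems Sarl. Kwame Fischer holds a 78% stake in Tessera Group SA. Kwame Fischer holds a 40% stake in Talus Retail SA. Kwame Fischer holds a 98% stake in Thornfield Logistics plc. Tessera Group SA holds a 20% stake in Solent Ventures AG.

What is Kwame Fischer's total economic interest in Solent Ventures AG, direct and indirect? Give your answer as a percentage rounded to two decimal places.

82.10%

Kwame reaches Solent along 8 paths.
Via Halcyon: 100% × 33% = 33%.
Via Juniper: 5% × 30% = 1.5%.
Via Tessera → Juniper: 78% × 66% × 30% = 15.444%.
Via Halcyon → Tessera → Juniper: 100% × 20% × 66% × 30% = 3.96%.
Via Thornfield → Talus → Juniper: 98% × 60% × 29% × 30% = 5.1156%.
Via Talus → Juniper: 40% × 29% × 30% = 3.48%.
Via Tessera: 78% × 20% = 15.6%.
Via Halcyon → Tessera: 100% × 20% × 20% = 4%.
Total: 33% + 1.5% + 15.444% + 3.96% + 5.1156% + 3.48% + 15.6% + 4% = 82.0996%.
Rounded: 82.10%.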